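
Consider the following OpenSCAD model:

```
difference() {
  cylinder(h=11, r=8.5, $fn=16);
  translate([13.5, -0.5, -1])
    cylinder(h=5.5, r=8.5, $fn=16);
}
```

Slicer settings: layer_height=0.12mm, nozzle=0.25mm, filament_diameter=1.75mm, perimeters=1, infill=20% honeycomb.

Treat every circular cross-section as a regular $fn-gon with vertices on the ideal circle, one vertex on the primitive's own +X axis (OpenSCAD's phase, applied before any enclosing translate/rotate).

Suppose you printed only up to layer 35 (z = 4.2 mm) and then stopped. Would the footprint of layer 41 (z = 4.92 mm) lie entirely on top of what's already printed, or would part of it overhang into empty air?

Compare the two slices. At z = 4.2: the r=8.5 cylinder gives a regular 16-gon of circumradius 8.5 (constant along its height) (area = (16/2)·8.500²·sin(360°/16) = 221.19 mm²); the cylinder at (13.5, -0.5): section is a regular 16-gon, circumradius r=8.5 (area = (16/2)·8.500²·sin(360°/16) = 221.19 mm²); Subtracting the remaining from the first: starting from the r=8.5 cylinder (221.19 mm²), the r=8.5 cylinder at (13.5, -0.5) partially overlaps it — only the 22.12 mm² overlap (of its 221.19 mm²) is removed, clipping the outline — area = 199.07 mm². At z = 4.92: the r=8.5 cylinder gives a regular 16-gon of circumradius 8.5 (constant along its height) (area = (16/2)·8.500²·sin(360°/16) = 221.19 mm²); the cylinder at (13.5, -0.5) is absent (z outside [-1, 4.5]); After the difference (first − rest): none of the subtracted shapes is present at this height, so the r=8.5 cylinder is unchanged — area = 221.19 mm². Checking containment: at z = 4.92 the cross-section extends beyond the z = 4.2 cross-section by about 22.12 mm².

part overhangs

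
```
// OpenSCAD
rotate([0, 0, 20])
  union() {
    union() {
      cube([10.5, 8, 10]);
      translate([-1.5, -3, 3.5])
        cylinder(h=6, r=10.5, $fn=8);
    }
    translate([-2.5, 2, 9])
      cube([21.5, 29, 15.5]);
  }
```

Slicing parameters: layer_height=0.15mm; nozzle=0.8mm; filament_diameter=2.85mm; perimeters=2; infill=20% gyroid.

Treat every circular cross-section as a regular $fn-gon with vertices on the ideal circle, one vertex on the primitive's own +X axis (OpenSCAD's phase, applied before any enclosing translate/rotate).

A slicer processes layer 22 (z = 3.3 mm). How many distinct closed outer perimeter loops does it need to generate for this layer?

At z = 3.3 mm: the 10.5×8 cube contributes its full rectangle; the cylinder at (-1.5, -3) does not reach this height (z outside [3.5, 9.5]); Merging all regions: only the 10.5×8 cube is present, so the union is just that shape — 1 connected region; the cube at (-2.5, 2) is not intersected at this z (z outside [9, 24.5]); Combining (union): only that combined region is present, so the union is just that shape — 1 connected region; (rotated 20° about Z; rotation is an isometry so areas/perimeters/island counts are preserved). The result has 1 disconnected region.

1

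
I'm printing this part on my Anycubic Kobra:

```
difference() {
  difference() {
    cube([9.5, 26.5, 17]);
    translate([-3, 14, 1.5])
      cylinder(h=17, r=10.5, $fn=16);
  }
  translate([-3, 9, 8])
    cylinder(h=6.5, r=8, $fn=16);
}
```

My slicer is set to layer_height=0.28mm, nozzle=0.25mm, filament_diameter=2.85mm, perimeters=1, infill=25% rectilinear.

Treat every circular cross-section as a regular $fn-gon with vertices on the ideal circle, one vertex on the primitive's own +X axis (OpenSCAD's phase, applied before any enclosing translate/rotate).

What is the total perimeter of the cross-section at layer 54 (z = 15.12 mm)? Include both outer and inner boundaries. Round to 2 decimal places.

78.85 mm

At z = 15.12 mm: the 9.5×26.5 cube contributes its full rectangle (perimeter 72.00 mm); the r=10.5 cylinder at (-3, 14) contributes a regular 16-gon of circumradius 10.5 (perimeter = 2·16·10.500·sin(180°/16) = 65.55 mm); Taking the first minus the rest: starting from the 9.5×26.5 cube, the r=10.5 cylinder at (-3, 14) partially overlaps it — only the 107.55 mm² overlap (of its 337.53 mm²) is removed, clipping the outline — boundary = 78.85 mm; the cylinder at (-3, 9) does not reach this height (z outside [8, 14.5]); After the difference (first − rest): none of the subtracted shapes is present at this height, so that combined region is unchanged — boundary = 78.85 mm. Overall, the cross-section is a single solid region. Total boundary length (outer) = 78.85 mm.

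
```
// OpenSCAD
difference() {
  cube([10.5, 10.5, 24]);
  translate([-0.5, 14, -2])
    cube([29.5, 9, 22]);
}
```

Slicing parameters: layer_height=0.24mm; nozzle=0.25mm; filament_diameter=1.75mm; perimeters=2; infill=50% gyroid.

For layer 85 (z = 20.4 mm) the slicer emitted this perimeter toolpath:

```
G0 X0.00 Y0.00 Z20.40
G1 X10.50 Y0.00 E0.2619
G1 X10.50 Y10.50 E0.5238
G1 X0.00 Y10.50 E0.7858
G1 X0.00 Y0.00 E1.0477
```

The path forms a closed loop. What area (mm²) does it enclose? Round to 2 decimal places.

Apply the shoelace formula to the sequence of (X, Y) vertices; enclosed area = 110.25 mm².

110.25 mm²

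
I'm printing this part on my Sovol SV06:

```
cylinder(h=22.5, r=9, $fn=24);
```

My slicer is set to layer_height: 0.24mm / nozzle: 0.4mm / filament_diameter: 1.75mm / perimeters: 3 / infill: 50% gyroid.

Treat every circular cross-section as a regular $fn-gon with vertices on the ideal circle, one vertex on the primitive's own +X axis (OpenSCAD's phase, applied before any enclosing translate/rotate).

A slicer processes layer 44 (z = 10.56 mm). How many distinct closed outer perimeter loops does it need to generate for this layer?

1

At z = 10.56 mm: the r=9 cylinder gives a regular 24-gon of circumradius 9 (constant along its height). The result has 1 disconnected region.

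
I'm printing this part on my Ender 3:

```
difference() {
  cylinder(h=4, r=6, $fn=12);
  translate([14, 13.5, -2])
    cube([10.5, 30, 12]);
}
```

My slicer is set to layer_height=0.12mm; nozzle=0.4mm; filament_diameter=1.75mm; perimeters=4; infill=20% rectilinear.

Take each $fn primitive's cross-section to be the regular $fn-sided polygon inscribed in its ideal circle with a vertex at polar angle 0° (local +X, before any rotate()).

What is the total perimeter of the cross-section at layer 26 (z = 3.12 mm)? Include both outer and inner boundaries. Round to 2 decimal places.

At z = 3.12 mm: the r=6 cylinder gives a regular 12-gon of circumradius 6 (constant along its height) (perimeter = 2·12·6.000·sin(180°/12) = 37.27 mm); the cube at (14, 13.5) (footprint 10.5×30) is included at this height (perimeter 81.00 mm); After the difference (first − rest): starting from the r=6 cylinder, the 10.5×30 cube at (14, 13.5) misses the remaining region (no effect) — boundary = 37.27 mm. Overall, the cross-section is a single solid region. Total boundary length (outer) = 37.27 mm.

37.27 mm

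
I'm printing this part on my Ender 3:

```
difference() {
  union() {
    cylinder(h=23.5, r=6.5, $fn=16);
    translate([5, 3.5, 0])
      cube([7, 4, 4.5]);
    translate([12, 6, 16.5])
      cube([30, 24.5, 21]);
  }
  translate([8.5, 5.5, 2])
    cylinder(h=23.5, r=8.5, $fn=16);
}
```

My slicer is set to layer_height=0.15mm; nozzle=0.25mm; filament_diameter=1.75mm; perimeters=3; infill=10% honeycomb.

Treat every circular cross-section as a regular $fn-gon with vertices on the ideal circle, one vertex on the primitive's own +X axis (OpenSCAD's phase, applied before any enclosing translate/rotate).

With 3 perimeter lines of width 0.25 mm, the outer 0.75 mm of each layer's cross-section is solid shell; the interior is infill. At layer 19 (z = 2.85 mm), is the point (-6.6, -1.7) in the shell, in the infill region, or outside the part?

At z = 2.85 mm: the r=6.5 cylinder contributes a regular 16-gon of circumradius 6.5; the 7×4 cube at (5, 3.5) contributes its full rectangle; the cube at (12, 6) is not intersected at this z (z outside [16.5, 37.5]); Combining (union): the regions partially overlap (shared area 0.08 mm²), so overlapping operands fuse into one piece — 1 connected region; the r=8.5 cylinder at (8.5, 5.5) contributes a regular 16-gon of circumradius 8.5; Subtracting the remaining from the first: starting from that combined region, the r=8.5 cylinder at (8.5, 5.5) partially overlaps it — only the 62.46 mm² overlap (of its 221.19 mm²) is removed, clipping the outline — 1 connected region. Overall, the cross-section is a single solid region. The nearest boundary edge runs (-6.01, -2.49)→(-6.50, 0.00); distance from the point to it = 0.43 mm. The point is not inside any of the regions above, so it lies outside the cross-section (0.43 mm from the nearest boundary).

outside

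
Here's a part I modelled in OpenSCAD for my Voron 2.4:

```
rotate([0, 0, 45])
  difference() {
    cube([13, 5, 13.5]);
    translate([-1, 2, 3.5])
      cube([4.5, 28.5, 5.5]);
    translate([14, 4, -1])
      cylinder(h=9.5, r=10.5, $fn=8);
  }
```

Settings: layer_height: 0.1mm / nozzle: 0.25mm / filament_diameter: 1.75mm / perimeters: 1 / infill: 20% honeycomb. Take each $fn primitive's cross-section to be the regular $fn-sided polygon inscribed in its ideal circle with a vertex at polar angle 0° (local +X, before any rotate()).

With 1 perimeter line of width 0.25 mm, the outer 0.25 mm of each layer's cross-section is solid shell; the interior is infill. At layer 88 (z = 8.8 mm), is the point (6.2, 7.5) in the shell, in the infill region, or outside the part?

At z = 8.8 mm: the cube is present — its section is the full 13×5 rectangle; the cube at (-1, 2) is present — its section is the full 4.5×28.5 rectangle; the cylinder at (14, 4) does not reach this height (z outside [-1, 8.5]); After the difference (first − rest): starting from the 13×5 cube, the 4.5×28.5 cube at (-1, 2) partially overlaps it — only the 10.50 mm² overlap (of its 128.25 mm²) is removed, clipping the outline — 1 connected region; (rotated 45° about Z; rotation is an isometry so areas/perimeters/island counts are preserved). Overall, the cross-section is a single solid region. Undo the 45° rotation: the query point maps to (9.687, 0.919) in the un-rotated model frame. The nearest boundary edge runs (13.00, 0.00)→(0.00, 0.00); distance from the point to it = 0.92 mm. The point is inside the cross-section and 0.92 mm from the nearest boundary — more than the 0.25 mm shell width (1 × 0.25), so it's in the infill interior.

infill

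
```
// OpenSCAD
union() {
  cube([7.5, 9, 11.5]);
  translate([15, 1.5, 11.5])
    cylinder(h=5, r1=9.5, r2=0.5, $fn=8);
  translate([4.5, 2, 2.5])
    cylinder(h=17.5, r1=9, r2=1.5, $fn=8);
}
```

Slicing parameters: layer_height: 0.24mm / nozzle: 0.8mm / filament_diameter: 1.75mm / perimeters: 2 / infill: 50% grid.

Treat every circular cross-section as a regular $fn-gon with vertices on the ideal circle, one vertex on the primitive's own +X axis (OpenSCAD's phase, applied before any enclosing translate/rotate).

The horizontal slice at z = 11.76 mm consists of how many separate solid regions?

1

At z = 11.76 mm: the cube is not intersected at this z (z outside [0, 11.5]); the cone at (15, 1.5) contributes a regular 8-gon of circumradius 9.032 (interpolated between r1=9.5 and r2=0.5 at t=0.052); the cone at (4.5, 2): at t=0.529 of its height the radius interpolates to r₁+(r₂−r₁)t = 5.031, giving a regular 8-gon of that circumradius; Combining (union): the regions partially overlap (shared area 14.92 mm²), so overlapping operands fuse into one piece — 1 connected region. The result has 1 disconnected region.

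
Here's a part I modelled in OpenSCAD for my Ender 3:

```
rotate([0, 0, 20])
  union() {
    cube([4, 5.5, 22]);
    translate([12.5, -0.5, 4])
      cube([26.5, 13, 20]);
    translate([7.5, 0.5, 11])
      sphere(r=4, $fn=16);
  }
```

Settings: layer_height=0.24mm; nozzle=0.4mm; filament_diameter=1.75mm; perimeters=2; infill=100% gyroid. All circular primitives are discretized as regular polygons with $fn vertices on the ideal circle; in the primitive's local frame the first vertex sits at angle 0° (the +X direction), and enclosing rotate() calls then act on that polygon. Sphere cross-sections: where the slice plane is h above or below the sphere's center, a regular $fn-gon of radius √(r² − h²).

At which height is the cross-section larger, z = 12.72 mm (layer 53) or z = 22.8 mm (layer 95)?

layer 53 (z = 12.72 mm)

Layer 53 (z = 12.72): the cube is present — its section is the full 4×5.5 rectangle (area 22.00 mm²); the cube at (12.5, -0.5) is present — its section is the full 26.5×13 rectangle (area 344.50 mm²); the r=4 sphere at (7.5, 0.5) slices to a regular 16-gon of circumradius 3.611 (√(r²−h²) with h=1.72 from center) (area = (16/2)·3.611²·sin(360°/16) = 39.93 mm²); Combining (union): the regions partially overlap — summed areas 406.43 mm² minus the doubly-counted overlap 0.06 mm² gives 406.36 mm² — area = 406.36 mm²; (rotated 20° about Z; rotation is an isometry so areas/perimeters/island counts are preserved). So its area = 406.36 mm². Layer 95 (z = 22.8): the cube does not reach this height (z outside [0, 22]); the cube at (12.5, -0.5) (footprint 26.5×13) is included at this height (area 344.50 mm²); the sphere at (7.5, 0.5) is absent (|z−center|=11.800 > r=4); Merging all regions: only the 26.5×13 cube at (12.5, -0.5) is present, so the union is just that shape — area = 344.50 mm²; (whole slice rotated 20° about Z — lengths, areas and connectivity unchanged). So its area = 344.50 mm². Layer 53 is larger (406.36 vs 344.50 mm²).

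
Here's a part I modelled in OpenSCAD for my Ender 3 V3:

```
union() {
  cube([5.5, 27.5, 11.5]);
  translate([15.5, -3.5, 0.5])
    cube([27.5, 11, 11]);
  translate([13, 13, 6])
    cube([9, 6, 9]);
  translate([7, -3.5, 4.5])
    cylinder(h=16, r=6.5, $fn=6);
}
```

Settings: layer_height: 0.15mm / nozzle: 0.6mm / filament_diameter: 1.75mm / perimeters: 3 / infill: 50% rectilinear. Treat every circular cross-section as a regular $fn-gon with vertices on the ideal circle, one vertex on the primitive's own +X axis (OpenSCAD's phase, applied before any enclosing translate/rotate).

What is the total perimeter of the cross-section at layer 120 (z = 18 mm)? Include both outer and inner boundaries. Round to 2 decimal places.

39.00 mm

At z = 18 mm: the cube is not intersected at this z (z outside [0, 11.5]); the cube at (15.5, -3.5) is not intersected at this z (z outside [0.5, 11.5]); the cube at (13, 13) is not intersected at this z (z outside [6, 15]); the cylinder at (7, -3.5): section is a regular 6-gon, circumradius r=6.5 (perimeter = 2·6·6.500·sin(180°/6) = 39.00 mm); Combining (union): only the r=6.5 cylinder at (7, -3.5) is present, so the union is just that shape — boundary = 39.00 mm. Overall, the cross-section is a single solid region. Total boundary length (outer) = 39.00 mm.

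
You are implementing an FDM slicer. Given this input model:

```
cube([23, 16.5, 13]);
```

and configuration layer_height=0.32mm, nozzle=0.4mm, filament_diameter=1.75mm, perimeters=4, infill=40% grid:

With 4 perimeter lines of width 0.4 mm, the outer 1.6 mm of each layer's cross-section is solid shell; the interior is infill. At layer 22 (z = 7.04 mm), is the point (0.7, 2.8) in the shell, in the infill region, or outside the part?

At z = 7.04 mm: the 23×16.5 cube contributes its full rectangle. Overall, the cross-section is a single solid region. The nearest boundary edge runs (0.00, 16.50)→(0.00, 0.00); distance from the point to it = 0.70 mm. The point is inside the cross-section, 0.70 mm from the nearest boundary — within the 1.6 mm shell band (4 × 0.4).

shell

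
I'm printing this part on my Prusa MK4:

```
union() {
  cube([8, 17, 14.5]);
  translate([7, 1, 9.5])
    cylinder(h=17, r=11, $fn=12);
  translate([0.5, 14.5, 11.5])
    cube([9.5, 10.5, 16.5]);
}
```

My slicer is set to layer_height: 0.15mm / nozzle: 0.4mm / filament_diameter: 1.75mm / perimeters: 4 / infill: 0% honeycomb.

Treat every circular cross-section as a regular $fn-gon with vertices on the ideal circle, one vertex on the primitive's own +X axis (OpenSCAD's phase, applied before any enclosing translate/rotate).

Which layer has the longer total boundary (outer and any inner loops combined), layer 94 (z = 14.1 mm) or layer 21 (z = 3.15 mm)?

Layer 94 (z = 14.1): the cube (footprint 8×17) is included at this height (perimeter 50.00 mm); the cylinder at (7, 1): section is a regular 12-gon, circumradius r=11 (perimeter = 2·12·11.000·sin(180°/12) = 68.33 mm); the cube at (0.5, 14.5) is present — its section is the full 9.5×10.5 rectangle (perimeter 40.00 mm); Combining (union): the regions partially overlap (shared area 107.23 mm²), so the edge portions inside another operand are dropped and the merged outline is re-measured after clipping — boundary = 100.72 mm. So its perimeter = 100.72 mm. Layer 21 (z = 3.15): the 8×17 cube contributes its full rectangle (perimeter 50.00 mm); the cylinder at (7, 1) is not intersected at this z (z outside [9.5, 26.5]); the cube at (0.5, 14.5) is not intersected at this z (z outside [11.5, 28]); Combining (union): only the 8×17 cube is present, so the union is just that shape — boundary = 50.00 mm. So its perimeter = 50.00 mm. Layer 94 is larger (100.72 vs 50.00 mm).

layer 94 (z = 14.1 mm)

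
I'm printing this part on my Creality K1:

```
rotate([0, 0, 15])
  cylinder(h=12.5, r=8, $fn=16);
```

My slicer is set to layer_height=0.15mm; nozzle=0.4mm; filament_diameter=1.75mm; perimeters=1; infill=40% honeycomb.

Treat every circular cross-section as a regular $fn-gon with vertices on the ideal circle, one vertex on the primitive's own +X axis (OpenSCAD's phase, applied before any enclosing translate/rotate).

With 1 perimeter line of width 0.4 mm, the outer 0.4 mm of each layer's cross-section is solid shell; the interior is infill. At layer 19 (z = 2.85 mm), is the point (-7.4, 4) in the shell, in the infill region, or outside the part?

At z = 2.85 mm: the r=8 cylinder gives a regular 16-gon of circumradius 8 (constant along its height); (rotated 15° about Z; rotation is an isometry so areas/perimeters/island counts are preserved). Overall, the cross-section is a single solid region. Undo the 15° rotation: the query point maps to (-6.113, 5.779) in the un-rotated model frame. The nearest boundary edge runs (-5.66, 5.66)→(-7.39, 3.06); distance from the point to it = 0.45 mm. The point is not inside any of the regions above, so it lies outside the cross-section (0.45 mm from the nearest boundary).

outside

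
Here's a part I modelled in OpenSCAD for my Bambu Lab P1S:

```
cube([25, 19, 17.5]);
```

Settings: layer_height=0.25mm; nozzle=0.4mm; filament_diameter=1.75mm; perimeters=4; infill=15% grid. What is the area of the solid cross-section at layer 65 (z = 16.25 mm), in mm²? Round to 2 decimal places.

475.00 mm²

At z = 16.25 mm: the 25×19 cube contributes its full rectangle (area 475.00 mm²). Overall, the cross-section is a single solid region. Net area = 475.00 mm².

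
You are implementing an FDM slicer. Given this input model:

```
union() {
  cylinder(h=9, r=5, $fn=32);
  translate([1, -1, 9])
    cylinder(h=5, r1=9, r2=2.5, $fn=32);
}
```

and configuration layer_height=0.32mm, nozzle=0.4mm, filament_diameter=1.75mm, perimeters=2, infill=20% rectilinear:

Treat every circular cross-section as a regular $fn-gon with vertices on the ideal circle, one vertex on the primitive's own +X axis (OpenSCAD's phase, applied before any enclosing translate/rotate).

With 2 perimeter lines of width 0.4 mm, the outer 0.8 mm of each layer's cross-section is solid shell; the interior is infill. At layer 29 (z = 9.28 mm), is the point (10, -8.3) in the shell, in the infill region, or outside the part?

At z = 9.28 mm: the cylinder is not intersected at this z (z outside [0, 9]); the cone at (1, -1) (r1=9→r2=2.5) has section circumradius 8.636 here — a regular 32-gon; Combining (union): only the cone at (1, -1) is present, so the union is just that shape — 1 connected region. Overall, the cross-section is a single solid region. The nearest boundary edge runs (7.11, -7.11)→(8.18, -5.80); distance from the point to it = 2.99 mm. The point is not inside any of the regions above, so it lies outside the cross-section (2.99 mm from the nearest boundary).

outside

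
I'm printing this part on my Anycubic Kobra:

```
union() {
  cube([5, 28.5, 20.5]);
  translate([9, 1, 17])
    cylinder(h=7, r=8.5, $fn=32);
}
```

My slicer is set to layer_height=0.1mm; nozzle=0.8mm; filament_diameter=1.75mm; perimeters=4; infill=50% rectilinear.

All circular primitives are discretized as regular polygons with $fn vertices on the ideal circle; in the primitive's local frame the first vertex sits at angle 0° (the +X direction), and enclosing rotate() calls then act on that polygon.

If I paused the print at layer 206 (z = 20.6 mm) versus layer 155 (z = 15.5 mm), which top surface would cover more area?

Layer 206 (z = 20.6): the cube is not intersected at this z (z outside [0, 20.5]); the r=8.5 cylinder at (9, 1) gives a regular 32-gon of circumradius 8.5 (constant along its height) (area = (32/2)·8.500²·sin(360°/32) = 225.52 mm²); Combining (union): only the r=8.5 cylinder at (9, 1) is present, so the union is just that shape — area = 225.52 mm². So its area = 225.52 mm². Layer 155 (z = 15.5): the cube is present — its section is the full 5×28.5 rectangle (area 142.50 mm²); the cylinder at (9, 1) is absent (z outside [17, 24]); Combining (union): only the 5×28.5 cube is present, so the union is just that shape — area = 142.50 mm². So its area = 142.50 mm². Layer 206 is larger (225.52 vs 142.50 mm²).

layer 206 (z = 20.6 mm)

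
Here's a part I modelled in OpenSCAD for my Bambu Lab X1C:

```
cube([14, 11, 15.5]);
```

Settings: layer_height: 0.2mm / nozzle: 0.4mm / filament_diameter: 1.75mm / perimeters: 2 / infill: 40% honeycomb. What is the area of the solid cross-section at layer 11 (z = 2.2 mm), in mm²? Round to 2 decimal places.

At z = 2.2 mm: the cube is present — its section is the full 14×11 rectangle (area 154.00 mm²). Overall, the cross-section is a single solid region. Net area = 154.00 mm².

154.00 mm²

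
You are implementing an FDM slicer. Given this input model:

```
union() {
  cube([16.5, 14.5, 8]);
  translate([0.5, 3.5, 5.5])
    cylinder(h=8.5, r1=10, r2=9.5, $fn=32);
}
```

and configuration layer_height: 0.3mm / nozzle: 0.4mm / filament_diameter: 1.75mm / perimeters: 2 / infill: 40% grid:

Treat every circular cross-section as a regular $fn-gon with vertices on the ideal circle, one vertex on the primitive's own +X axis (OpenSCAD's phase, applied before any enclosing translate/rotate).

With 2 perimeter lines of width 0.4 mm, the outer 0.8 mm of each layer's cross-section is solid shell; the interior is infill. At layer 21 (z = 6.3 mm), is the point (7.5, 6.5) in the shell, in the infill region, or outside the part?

infill

At z = 6.3 mm: the cube is present — its section is the full 16.5×14.5 rectangle; the cone at (0.5, 3.5): at t=0.094 of its height the radius interpolates to r₁+(r₂−r₁)t = 9.953, giving a regular 32-gon of that circumradius; Combining (union): the regions partially overlap (shared area 118.00 mm²), so overlapping operands fuse into one piece — 1 connected region. Overall, the cross-section is a single solid region. The nearest boundary edge runs (16.50, 0.00)→(9.79, 0.00); distance from the point to it = 6.89 mm. The point is inside the cross-section and 6.89 mm from the nearest boundary — more than the 0.8 mm shell width (2 × 0.4), so it's in the infill interior.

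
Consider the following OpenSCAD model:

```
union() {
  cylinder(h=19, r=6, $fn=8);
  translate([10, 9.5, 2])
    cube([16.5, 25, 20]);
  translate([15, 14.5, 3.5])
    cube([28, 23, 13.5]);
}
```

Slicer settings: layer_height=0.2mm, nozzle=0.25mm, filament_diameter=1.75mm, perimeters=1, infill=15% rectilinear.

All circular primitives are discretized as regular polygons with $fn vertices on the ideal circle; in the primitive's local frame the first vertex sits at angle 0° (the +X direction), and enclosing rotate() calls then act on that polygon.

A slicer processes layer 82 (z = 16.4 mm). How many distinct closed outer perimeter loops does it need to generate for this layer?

2

At z = 16.4 mm: the r=6 cylinder gives a regular 8-gon of circumradius 6 (constant along its height); the cube at (10, 9.5) is present — its section is the full 16.5×25 rectangle; the 28×23 cube at (15, 14.5) contributes its full rectangle; Merging all regions: the regions partially overlap (shared area 230.00 mm²), so overlapping operands fuse into one piece — 2 connected regions. The result has 2 disconnected regions.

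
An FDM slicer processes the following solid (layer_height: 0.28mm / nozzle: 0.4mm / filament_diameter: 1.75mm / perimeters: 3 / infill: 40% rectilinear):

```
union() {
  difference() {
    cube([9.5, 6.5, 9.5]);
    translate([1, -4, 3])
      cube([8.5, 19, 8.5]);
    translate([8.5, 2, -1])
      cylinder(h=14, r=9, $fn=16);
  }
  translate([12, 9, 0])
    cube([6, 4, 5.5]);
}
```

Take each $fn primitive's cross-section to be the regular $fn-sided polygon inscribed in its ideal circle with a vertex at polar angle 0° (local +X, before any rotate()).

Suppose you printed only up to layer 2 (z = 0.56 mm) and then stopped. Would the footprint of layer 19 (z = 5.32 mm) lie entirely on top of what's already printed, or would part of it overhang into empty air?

Compare the two slices. At z = 0.56: the cube (footprint 9.5×6.5) is included at this height (area 61.75 mm²); the cube at (1, -4) is absent (z outside [3, 11.5]); the r=9 cylinder at (8.5, 2) gives a regular 16-gon of circumradius 9 (constant along its height) (area = (16/2)·9.000²·sin(360°/16) = 247.98 mm²); After the difference (first − rest): starting from the 9.5×6.5 cube (61.75 mm²), the r=9 cylinder at (8.5, 2) partially overlaps it — only the 61.10 mm² overlap (of its 247.98 mm²) is removed, clipping the outline — area = 0.65 mm²; the 6×4 cube at (12, 9) contributes its full rectangle (area 24.00 mm²); Combining (union): the 2 present regions are separate (no shared area or edge), so areas and boundary lengths simply add and each stays a separate island — area = 24.65 mm². At z = 5.32: the 9.5×6.5 cube contributes its full rectangle (area 61.75 mm²); the cube at (1, -4) is present — its section is the full 8.5×19 rectangle (area 161.50 mm²); the r=9 cylinder at (8.5, 2) contributes a regular 16-gon of circumradius 9 (area = (16/2)·9.000²·sin(360°/16) = 247.98 mm²); Taking the first minus the rest: starting from the 9.5×6.5 cube (61.75 mm²), the 8.5×19 cube at (1, -4) partially overlaps it — only the 55.25 mm² overlap (of its 161.50 mm²) is removed, clipping the outline; the r=9 cylinder at (8.5, 2) partially overlaps it — only the 5.85 mm² overlap (of its 247.98 mm²) is removed, clipping the outline — area = 0.65 mm²; the 6×4 cube at (12, 9) contributes its full rectangle (area 24.00 mm²); Merging all regions: the 2 present regions are separate (no shared area or edge), so areas and boundary lengths simply add and each stays a separate island — area = 24.65 mm². Checking containment: the cross-section at z = 5.32 is a subset of the cross-section at z = 0.56.

entirely on top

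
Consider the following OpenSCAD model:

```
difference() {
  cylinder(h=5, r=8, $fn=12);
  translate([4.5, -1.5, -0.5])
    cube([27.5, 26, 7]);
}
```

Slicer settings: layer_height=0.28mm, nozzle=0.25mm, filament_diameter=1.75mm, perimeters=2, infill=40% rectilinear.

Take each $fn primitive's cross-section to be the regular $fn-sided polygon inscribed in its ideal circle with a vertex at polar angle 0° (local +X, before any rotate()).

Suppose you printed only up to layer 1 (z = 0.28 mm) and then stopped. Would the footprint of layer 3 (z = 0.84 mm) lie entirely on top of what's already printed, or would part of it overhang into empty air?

Compare the two slices. At z = 0.28: the cylinder: section is a regular 12-gon, circumradius r=8 (area = (12/2)·8.000²·sin(360°/12) = 192.00 mm²); the 27.5×26 cube at (4.5, -1.5) contributes its full rectangle (area 715.00 mm²); After the difference (first − rest): starting from the r=8 cylinder (192.00 mm²), the 27.5×26 cube at (4.5, -1.5) partially overlaps it — only the 19.75 mm² overlap (of its 715.00 mm²) is removed, clipping the outline — area = 172.25 mm². At z = 0.84: the r=8 cylinder contributes a regular 12-gon of circumradius 8 (area = (12/2)·8.000²·sin(360°/12) = 192.00 mm²); the 27.5×26 cube at (4.5, -1.5) contributes its full rectangle (area 715.00 mm²); Subtracting the remaining from the first: starting from the r=8 cylinder (192.00 mm²), the 27.5×26 cube at (4.5, -1.5) partially overlaps it — only the 19.75 mm² overlap (of its 715.00 mm²) is removed, clipping the outline — area = 172.25 mm². Checking containment: the cross-section at z = 0.84 is a subset of the cross-section at z = 0.28.

entirely on top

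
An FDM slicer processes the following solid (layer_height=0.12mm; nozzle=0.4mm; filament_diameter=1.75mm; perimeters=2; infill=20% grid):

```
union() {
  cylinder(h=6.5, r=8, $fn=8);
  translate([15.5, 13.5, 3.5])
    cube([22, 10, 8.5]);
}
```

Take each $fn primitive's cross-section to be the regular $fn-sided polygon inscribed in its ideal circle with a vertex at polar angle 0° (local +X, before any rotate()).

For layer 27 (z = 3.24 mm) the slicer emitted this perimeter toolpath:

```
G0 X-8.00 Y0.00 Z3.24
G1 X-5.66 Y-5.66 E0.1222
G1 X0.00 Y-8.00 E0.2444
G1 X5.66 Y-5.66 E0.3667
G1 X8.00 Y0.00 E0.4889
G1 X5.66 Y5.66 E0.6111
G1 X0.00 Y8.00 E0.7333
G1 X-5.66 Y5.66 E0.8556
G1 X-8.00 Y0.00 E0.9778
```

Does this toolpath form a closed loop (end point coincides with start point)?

Start point (G0): (-8.00, 0.00). End point (last G1): the path returns to the start — closed.

yes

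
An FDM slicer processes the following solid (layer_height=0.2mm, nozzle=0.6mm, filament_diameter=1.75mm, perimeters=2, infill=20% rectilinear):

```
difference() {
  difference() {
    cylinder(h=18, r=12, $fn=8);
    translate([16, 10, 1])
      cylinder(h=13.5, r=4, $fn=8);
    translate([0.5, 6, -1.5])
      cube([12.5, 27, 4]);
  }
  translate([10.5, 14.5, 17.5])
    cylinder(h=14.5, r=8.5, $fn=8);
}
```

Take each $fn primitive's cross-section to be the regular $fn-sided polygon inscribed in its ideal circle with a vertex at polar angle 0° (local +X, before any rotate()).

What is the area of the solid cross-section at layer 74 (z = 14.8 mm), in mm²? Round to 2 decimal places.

At z = 14.8 mm: the r=12 cylinder gives a regular 8-gon of circumradius 12 (constant along its height) (area = (8/2)·12.000²·sin(360°/8) = 407.29 mm²); the cylinder at (16, 10) is absent (z outside [1, 14.5]); the cube at (0.5, 6) does not reach this height (z outside [-1.5, 2.5]); Taking the first minus the rest: none of the subtracted shapes is present at this height, so the r=12 cylinder is unchanged — area = 407.29 mm²; the cylinder at (10.5, 14.5) is absent (z outside [17.5, 32]); Subtracting the remaining from the first: none of the subtracted shapes is present at this height, so the result so far is unchanged — area = 407.29 mm². Overall, the cross-section is a single solid region. Net area = 407.29 mm².

407.29 mm²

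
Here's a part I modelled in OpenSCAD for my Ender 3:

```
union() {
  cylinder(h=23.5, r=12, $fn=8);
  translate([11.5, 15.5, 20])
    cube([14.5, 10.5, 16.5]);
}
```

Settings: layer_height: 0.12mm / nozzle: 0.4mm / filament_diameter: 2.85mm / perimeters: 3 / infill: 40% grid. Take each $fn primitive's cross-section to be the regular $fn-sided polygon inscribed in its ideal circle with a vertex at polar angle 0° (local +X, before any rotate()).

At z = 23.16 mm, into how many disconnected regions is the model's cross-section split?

At z = 23.16 mm: the cylinder: section is a regular 8-gon, circumradius r=12; the cube at (11.5, 15.5) (footprint 14.5×10.5) is included at this height; Taking the union: the 2 present regions are separate (no shared area or edge), so areas and boundary lengths simply add and each stays a separate island — 2 connected regions. The result has 2 disconnected regions.

2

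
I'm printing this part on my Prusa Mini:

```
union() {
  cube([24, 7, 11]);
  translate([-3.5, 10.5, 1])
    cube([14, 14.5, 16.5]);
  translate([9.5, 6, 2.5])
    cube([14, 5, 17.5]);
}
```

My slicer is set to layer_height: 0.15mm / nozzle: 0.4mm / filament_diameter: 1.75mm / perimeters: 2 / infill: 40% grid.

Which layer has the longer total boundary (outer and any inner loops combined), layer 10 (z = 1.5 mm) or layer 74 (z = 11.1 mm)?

Layer 10 (z = 1.5): the 24×7 cube contributes its full rectangle (perimeter 62.00 mm); the cube at (-3.5, 10.5) is present — its section is the full 14×14.5 rectangle (perimeter 57.00 mm); the cube at (9.5, 6) does not reach this height (z outside [2.5, 20]); Combining (union): the 2 present regions are separate (no shared area or edge), so areas and boundary lengths simply add and each stays a separate island — boundary = 119.00 mm. So its perimeter = 119.00 mm. Layer 74 (z = 11.1): the cube is absent (z outside [0, 11]); the 14×14.5 cube at (-3.5, 10.5) contributes its full rectangle (perimeter 57.00 mm); the cube at (9.5, 6) is present — its section is the full 14×5 rectangle (perimeter 38.00 mm); Combining (union): the regions partially overlap (shared area 0.50 mm²), so the edge portions inside another operand are dropped and the merged outline is re-measured after clipping — boundary = 92.00 mm. So its perimeter = 92.00 mm. Layer 10 is larger (119.00 vs 92.00 mm).

layer 10 (z = 1.5 mm)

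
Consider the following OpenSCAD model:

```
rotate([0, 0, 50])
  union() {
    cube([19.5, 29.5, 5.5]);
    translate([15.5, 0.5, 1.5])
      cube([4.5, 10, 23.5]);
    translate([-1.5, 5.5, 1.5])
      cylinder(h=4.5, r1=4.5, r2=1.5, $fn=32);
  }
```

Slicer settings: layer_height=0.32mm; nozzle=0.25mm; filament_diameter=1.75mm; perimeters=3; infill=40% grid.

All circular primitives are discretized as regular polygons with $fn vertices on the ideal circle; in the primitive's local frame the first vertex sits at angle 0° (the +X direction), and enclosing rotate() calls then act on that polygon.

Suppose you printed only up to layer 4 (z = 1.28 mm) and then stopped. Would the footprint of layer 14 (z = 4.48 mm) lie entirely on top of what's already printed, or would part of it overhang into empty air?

part overhangs

Compare the two slices. At z = 1.28: the cube is present — its section is the full 19.5×29.5 rectangle (area 575.25 mm²); the cube at (15.5, 0.5) does not reach this height (z outside [1.5, 25]); the cone at (-1.5, 5.5) is absent (z outside [1.5, 6]); Merging all regions: only the 19.5×29.5 cube is present, so the union is just that shape — area = 575.25 mm²; (rotated 50° about Z; rotation is an isometry so areas/perimeters/island counts are preserved). At z = 4.48: the cube is present — its section is the full 19.5×29.5 rectangle (area 575.25 mm²); the 4.5×10 cube at (15.5, 0.5) contributes its full rectangle (area 45.00 mm²); the cone at (-1.5, 5.5) contributes a regular 32-gon of circumradius 2.513 (interpolated between r1=4.5 and r2=1.5 at t=0.662) (area = (32/2)·2.513²·sin(360°/32) = 19.72 mm²); Taking the union: the regions partially overlap — summed areas 639.97 mm² minus the doubly-counted overlap 42.82 mm² gives 597.15 mm² — area = 597.15 mm²; (rotated 50° about Z; rotation is an isometry so areas/perimeters/island counts are preserved). Checking containment: at z = 4.48 the cross-section extends beyond the z = 1.28 cross-section by about 21.90 mm².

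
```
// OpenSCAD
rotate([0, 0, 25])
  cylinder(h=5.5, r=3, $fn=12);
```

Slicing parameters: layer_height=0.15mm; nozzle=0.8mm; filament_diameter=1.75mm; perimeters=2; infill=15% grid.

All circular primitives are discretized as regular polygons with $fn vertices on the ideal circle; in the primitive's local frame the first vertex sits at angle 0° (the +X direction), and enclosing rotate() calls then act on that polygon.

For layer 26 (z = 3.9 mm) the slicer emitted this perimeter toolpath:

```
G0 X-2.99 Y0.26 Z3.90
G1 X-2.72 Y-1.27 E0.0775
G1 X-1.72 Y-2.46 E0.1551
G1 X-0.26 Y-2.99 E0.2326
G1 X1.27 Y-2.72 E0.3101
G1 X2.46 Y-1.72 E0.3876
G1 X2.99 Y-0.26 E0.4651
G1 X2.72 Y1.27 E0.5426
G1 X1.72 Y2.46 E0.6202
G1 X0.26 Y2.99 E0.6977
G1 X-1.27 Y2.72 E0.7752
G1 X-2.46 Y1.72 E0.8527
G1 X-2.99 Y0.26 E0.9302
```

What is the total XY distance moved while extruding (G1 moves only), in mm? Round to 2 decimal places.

Sum the Euclidean lengths of each G1 segment: total = 18.64 mm.

18.64 mm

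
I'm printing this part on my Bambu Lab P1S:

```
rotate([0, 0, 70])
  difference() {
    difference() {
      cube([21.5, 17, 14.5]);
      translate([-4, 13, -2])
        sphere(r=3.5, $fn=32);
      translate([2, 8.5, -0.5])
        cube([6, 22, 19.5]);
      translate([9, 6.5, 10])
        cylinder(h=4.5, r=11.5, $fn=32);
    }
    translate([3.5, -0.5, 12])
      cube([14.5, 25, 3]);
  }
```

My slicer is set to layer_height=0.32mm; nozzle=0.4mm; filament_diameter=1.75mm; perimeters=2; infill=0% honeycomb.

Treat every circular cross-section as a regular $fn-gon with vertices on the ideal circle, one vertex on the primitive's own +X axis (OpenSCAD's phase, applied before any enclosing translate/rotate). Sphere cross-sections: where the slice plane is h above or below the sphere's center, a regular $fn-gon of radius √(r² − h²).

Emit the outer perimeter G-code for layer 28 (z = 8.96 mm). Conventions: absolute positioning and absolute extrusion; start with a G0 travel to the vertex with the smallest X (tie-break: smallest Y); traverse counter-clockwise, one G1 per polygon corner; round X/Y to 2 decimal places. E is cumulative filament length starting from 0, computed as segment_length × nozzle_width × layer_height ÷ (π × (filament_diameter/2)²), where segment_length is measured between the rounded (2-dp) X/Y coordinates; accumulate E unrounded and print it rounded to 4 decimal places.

At z = 8.96 mm: the cube (footprint 21.5×17) is included at this height; the sphere at (-4, 13) does not reach this height (|z−center|=10.960 > r=3.5); the 6×22 cube at (2, 8.5) contributes its full rectangle; the cylinder at (9, 6.5) does not reach this height (z outside [10, 14.5]); After the difference (first − rest): starting from the 21.5×17 cube, the 6×22 cube at (2, 8.5) partially overlaps it — only the 51.00 mm² overlap (of its 132.00 mm²) is removed, clipping the outline — 1 connected region; the cube at (3.5, -0.5) is absent (z outside [12, 15]); After the difference (first − rest): none of the subtracted shapes is present at this height, so the result so far is unchanged — 1 connected region; (whole slice rotated 70° about Z — lengths, areas and connectivity unchanged). The outline is a single polygon with 8 vertices. Extrusion per mm of travel: 0.4 × 0.32 / (π × 0.875²) = 0.053216. Accumulating E over each segment gives final E = 5.0016.

G0 X-15.97 Y5.81 Z8.96
G1 X0.00 Y0.00 E0.9044
G1 X7.35 Y20.20 E2.0483
G1 X-8.62 Y26.02 E2.9528
G1 X-13.24 Y13.33 E3.6715
G1 X-5.25 Y10.42 E4.1240
G1 X-7.30 Y4.79 E4.4429
G1 X-15.29 Y7.69 E4.8952
G1 X-15.97 Y5.81 E5.0016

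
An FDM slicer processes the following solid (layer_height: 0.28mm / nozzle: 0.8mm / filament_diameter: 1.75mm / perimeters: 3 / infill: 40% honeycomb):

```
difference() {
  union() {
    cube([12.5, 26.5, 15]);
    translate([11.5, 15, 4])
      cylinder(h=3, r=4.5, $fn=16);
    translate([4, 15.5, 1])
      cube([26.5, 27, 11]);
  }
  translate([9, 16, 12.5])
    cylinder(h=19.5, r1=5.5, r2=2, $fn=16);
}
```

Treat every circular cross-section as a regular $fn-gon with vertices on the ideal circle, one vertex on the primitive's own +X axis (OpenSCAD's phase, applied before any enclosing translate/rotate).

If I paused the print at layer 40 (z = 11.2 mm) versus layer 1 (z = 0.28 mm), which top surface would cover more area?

Layer 40 (z = 11.2): the 12.5×26.5 cube contributes its full rectangle (area 331.25 mm²); the cylinder at (11.5, 15) is not intersected at this z (z outside [4, 7]); the cube at (4, 15.5) is present — its section is the full 26.5×27 rectangle (area 715.50 mm²); Combining (union): the regions partially overlap — summed areas 1046.75 mm² minus the doubly-counted overlap 93.50 mm² gives 953.25 mm² — area = 953.25 mm²; the cone at (9, 16) does not reach this height (z outside [12.5, 32]); Subtracting the remaining from the first: none of the subtracted shapes is present at this height, so that combined region is unchanged — area = 953.25 mm². So its area = 953.25 mm². Layer 1 (z = 0.28): the cube is present — its section is the full 12.5×26.5 rectangle (area 331.25 mm²); the cylinder at (11.5, 15) does not reach this height (z outside [4, 7]); the cube at (4, 15.5) is not intersected at this z (z outside [1, 12]); Taking the union: only the 12.5×26.5 cube is present, so the union is just that shape — area = 331.25 mm²; the cone at (9, 16) is absent (z outside [12.5, 32]); Subtracting the remaining from the first: none of the subtracted shapes is present at this height, so the result so far is unchanged — area = 331.25 mm². So its area = 331.25 mm². Layer 40 is larger (953.25 vs 331.25 mm²).

layer 40 (z = 11.2 mm)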